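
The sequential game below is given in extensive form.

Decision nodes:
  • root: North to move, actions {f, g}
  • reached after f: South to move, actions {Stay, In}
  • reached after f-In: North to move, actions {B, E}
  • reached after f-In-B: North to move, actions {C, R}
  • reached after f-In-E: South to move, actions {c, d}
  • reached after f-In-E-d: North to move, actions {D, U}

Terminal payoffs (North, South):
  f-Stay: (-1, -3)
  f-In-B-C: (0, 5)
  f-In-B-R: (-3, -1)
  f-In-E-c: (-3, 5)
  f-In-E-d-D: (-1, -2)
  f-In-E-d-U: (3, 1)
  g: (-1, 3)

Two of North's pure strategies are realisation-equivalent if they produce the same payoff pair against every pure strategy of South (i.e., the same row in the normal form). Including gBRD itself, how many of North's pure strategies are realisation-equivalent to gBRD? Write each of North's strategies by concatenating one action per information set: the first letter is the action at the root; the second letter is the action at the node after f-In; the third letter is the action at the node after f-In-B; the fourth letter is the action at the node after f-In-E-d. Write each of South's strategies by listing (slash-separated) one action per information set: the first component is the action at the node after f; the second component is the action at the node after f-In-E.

8

Row for gBRD (columns Stay/c, Stay/d, In/c, In/d): (-1,3) (-1,3) (-1,3) (-1,3).
Under gBRD, North's choice at the node after f-In and at the node after f-In-B and at the node after f-In-E-d can never be reached regardless of what South does, so varying those choices leaves every outcome unchanged.
Holding the reachable choices fixed and varying the unreachable ones freely already gives 2 × 2 × 2 = 8 equivalent strategies.
No other strategy reproduces this row, so those 8 are the full class: gBCD, gBCU, gBRD, gBRU, gECD, gECU, gERD, gERU.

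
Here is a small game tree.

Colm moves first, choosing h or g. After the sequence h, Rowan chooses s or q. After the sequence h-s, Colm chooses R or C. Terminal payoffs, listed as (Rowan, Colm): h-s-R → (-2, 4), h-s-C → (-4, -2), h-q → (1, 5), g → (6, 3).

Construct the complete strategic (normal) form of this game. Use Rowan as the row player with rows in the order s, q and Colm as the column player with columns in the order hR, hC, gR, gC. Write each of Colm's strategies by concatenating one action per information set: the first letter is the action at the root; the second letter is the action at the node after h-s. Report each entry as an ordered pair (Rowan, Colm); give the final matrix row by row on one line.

Row s: hR→(-2,4), hC→(-4,-2), gR→(6,3), gC→(6,3)
Row q: hR→(1,5), hC→(1,5), gR→(6,3), gC→(6,3)

s: (-2,4) (-4,-2) (6,3) (6,3) | q: (1,5) (1,5) (6,3) (6,3)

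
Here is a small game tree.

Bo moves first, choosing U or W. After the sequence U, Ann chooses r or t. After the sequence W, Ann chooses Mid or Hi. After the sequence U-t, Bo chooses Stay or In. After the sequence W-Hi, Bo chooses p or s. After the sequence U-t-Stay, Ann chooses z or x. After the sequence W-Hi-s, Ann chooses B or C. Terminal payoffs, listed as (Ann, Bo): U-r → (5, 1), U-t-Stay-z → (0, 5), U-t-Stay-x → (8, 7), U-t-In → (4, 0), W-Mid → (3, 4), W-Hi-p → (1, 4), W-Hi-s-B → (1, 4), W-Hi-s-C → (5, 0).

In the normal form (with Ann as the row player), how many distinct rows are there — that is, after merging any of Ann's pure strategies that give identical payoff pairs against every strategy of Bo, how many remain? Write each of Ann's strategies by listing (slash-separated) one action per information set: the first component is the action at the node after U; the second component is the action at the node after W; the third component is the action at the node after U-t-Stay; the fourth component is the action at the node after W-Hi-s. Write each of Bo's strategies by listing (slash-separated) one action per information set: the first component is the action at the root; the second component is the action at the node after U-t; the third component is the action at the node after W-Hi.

9

Ann has 16 pure strategies: r/Mid/z/B, r/Mid/z/C, r/Mid/x/B, r/Mid/x/C, r/Hi/z/B, r/Hi/z/C, r/Hi/x/B, r/Hi/x/C, t/Mid/z/B, t/Mid/z/C, t/Mid/x/B, t/Mid/x/C, t/Hi/z/B, t/Hi/z/C, t/Hi/x/B, t/Hi/x/C. Columns: U/Stay/p, U/Stay/s, U/In/p, U/In/s, W/Stay/p, W/Stay/s, W/In/p, W/In/s.
{r/Mid/z/B, r/Mid/z/C, r/Mid/x/B, r/Mid/x/C} → row (5,1) (5,1) (5,1) (5,1) (3,4) (3,4) (3,4) (3,4)
{r/Hi/z/B, r/Hi/x/B} → row (5,1) (5,1) (5,1) (5,1) (1,4) (1,4) (1,4) (1,4)
{r/Hi/z/C, r/Hi/x/C} → row (5,1) (5,1) (5,1) (5,1) (1,4) (5,0) (1,4) (5,0)
{t/Mid/z/B, t/Mid/z/C} → row (0,5) (0,5) (4,0) (4,0) (3,4) (3,4) (3,4) (3,4)
{t/Mid/x/B, t/Mid/x/C} → row (8,7) (8,7) (4,0) (4,0) (3,4) (3,4) (3,4) (3,4)
{t/Hi/z/B} → row (0,5) (0,5) (4,0) (4,0) (1,4) (1,4) (1,4) (1,4)
{t/Hi/z/C} → row (0,5) (0,5) (4,0) (4,0) (1,4) (5,0) (1,4) (5,0)
{t/Hi/x/B} → row (8,7) (8,7) (4,0) (4,0) (1,4) (1,4) (1,4) (1,4)
{t/Hi/x/C} → row (8,7) (8,7) (4,0) (4,0) (1,4) (5,0) (1,4) (5,0)
That's 9 distinct rows out of 16 strategies.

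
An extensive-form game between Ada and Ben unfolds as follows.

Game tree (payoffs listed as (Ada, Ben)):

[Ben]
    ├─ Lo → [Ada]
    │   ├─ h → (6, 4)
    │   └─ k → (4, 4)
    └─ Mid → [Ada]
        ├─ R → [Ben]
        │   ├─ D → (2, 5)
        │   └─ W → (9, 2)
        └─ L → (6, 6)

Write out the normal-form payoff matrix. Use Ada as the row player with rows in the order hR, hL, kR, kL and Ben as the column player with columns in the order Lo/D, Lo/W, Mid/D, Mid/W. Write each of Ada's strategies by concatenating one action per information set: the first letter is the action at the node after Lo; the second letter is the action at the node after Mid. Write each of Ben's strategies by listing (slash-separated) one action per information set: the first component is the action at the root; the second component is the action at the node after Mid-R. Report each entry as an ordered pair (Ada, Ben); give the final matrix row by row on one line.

hR: (6,4) (6,4) (2,5) (9,2) | hL: (6,4) (6,4) (6,6) (6,6) | kR: (4,4) (4,4) (2,5) (9,2) | kL: (4,4) (4,4) (6,6) (6,6)

Row hR: Lo/D→(6,4), Lo/W→(6,4), Mid/D→(2,5), Mid/W→(9,2)
Row hL: Lo/D→(6,4), Lo/W→(6,4), Mid/D→(6,6), Mid/W→(6,6)
Row kR: Lo/D→(4,4), Lo/W→(4,4), Mid/D→(2,5), Mid/W→(9,2)
Row kL: Lo/D→(4,4), Lo/W→(4,4), Mid/D→(6,6), Mid/W→(6,6)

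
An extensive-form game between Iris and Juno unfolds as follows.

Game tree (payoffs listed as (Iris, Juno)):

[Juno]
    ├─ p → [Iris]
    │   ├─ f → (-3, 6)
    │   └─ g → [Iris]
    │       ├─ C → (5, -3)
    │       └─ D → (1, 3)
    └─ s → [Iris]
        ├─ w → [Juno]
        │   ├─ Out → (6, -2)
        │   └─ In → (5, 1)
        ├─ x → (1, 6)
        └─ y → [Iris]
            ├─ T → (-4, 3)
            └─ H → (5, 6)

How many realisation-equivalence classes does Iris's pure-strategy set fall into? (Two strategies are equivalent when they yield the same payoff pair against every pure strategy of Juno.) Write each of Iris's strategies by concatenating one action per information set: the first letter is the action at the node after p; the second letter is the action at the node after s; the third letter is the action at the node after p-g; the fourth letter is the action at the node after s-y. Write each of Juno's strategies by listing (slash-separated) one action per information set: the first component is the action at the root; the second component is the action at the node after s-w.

12

Iris has 24 pure strategies: fwCT, fwCH, fwDT, fwDH, fxCT, fxCH, fxDT, fxDH, fyCT, fyCH, fyDT, fyDH, gwCT, gwCH, gwDT, gwDH, gxCT, gxCH, gxDT, gxDH, gyCT, gyCH, gyDT, gyDH. Columns: p/Out, p/In, s/Out, s/In.
{fwCT, fwCH, fwDT, fwDH} → row (-3,6) (-3,6) (6,-2) (5,1)
{fxCT, fxCH, fxDT, fxDH} → row (-3,6) (-3,6) (1,6) (1,6)
{fyCT, fyDT} → row (-3,6) (-3,6) (-4,3) (-4,3)
{fyCH, fyDH} → row (-3,6) (-3,6) (5,6) (5,6)
{gwCT, gwCH} → row (5,-3) (5,-3) (6,-2) (5,1)
{gwDT, gwDH} → row (1,3) (1,3) (6,-2) (5,1)
{gxCT, gxCH} → row (5,-3) (5,-3) (1,6) (1,6)
{gxDT, gxDH} → row (1,3) (1,3) (1,6) (1,6)
{gyCT} → row (5,-3) (5,-3) (-4,3) (-4,3)
{gyCH} → row (5,-3) (5,-3) (5,6) (5,6)
{gyDT} → row (1,3) (1,3) (-4,3) (-4,3)
{gyDH} → row (1,3) (1,3) (5,6) (5,6)
That's 12 distinct rows out of 24 strategies.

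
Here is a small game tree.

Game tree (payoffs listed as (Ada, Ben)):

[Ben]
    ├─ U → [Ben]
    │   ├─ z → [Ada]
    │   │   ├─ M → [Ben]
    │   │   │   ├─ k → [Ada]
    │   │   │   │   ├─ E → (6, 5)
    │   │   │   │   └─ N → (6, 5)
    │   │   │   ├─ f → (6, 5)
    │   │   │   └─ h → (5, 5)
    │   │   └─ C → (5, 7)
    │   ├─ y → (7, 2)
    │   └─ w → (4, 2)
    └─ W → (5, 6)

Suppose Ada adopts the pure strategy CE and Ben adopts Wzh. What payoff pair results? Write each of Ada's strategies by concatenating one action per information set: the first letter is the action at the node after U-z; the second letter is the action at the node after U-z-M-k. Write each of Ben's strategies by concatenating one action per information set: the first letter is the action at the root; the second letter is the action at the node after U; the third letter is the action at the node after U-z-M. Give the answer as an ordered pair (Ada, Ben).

(5, 6)

Trace the play path from the root:
  Ben plays W
→ terminal payoff (5, 6).
(Ada's choice at the node after U-z is never reached on this path, so it doesn't affect the outcome.)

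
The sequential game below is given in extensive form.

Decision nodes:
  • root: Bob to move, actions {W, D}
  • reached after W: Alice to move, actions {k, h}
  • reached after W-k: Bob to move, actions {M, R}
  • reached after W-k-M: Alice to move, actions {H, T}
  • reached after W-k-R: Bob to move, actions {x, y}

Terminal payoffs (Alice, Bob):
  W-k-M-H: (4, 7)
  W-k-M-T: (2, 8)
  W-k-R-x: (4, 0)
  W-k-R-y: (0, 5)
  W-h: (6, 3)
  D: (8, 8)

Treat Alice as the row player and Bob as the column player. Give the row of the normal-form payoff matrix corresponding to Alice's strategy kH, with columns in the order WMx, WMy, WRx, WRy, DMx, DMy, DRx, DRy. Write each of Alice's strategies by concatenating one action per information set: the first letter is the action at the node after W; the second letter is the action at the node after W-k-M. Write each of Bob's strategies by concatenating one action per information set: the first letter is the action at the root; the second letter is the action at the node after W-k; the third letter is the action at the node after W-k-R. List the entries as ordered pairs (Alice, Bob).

vs WMx: Bob plays W → Alice plays k at [W] → Bob plays M at [W-k] → Alice plays H at [W-k-M] → (4, 7)
vs WMy: Bob plays W → Alice plays k at [W] → Bob plays M at [W-k] → Alice plays H at [W-k-M] → (4, 7)
vs WRx: Bob plays W → Alice plays k at [W] → Bob plays R at [W-k] → Bob plays x at [W-k-R] → (4, 0)
vs WRy: Bob plays W → Alice plays k at [W] → Bob plays R at [W-k] → Bob plays y at [W-k-R] → (0, 5)
vs DMx: Bob plays D → (8, 8)
vs DMy: Bob plays D → (8, 8)
vs DRx: Bob plays D → (8, 8)
vs DRy: Bob plays D → (8, 8)

(4,7) (4,7) (4,0) (0,5) (8,8) (8,8) (8,8) (8,8)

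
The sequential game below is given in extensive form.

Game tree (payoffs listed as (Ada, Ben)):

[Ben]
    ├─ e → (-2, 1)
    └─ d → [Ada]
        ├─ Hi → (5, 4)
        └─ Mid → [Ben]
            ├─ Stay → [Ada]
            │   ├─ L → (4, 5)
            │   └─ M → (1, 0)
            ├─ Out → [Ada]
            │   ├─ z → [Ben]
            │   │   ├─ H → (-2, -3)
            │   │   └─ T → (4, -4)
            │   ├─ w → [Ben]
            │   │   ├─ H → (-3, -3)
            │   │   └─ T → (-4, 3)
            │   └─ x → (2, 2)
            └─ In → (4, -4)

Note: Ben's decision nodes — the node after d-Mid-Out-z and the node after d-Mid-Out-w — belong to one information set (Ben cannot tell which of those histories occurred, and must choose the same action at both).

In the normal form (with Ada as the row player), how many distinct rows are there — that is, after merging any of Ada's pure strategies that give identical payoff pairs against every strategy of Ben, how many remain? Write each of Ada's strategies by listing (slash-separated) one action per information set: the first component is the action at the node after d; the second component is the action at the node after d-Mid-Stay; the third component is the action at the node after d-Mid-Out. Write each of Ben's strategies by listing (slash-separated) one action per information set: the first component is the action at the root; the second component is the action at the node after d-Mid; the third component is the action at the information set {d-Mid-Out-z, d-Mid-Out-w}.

7

Ada has 12 pure strategies: Hi/L/z, Hi/L/w, Hi/L/x, Hi/M/z, Hi/M/w, Hi/M/x, Mid/L/z, Mid/L/w, Mid/L/x, Mid/M/z, Mid/M/w, Mid/M/x. Columns: e/Stay/H, e/Stay/T, e/Out/H, e/Out/T, e/In/H, e/In/T, d/Stay/H, d/Stay/T, d/Out/H, d/Out/T, d/In/H, d/In/T.
{Hi/L/z, Hi/L/w, Hi/L/x, Hi/M/z, Hi/M/w, Hi/M/x} → row (-2,1) (-2,1) (-2,1) (-2,1) (-2,1) (-2,1) (5,4) (5,4) (5,4) (5,4) (5,4) (5,4)
{Mid/L/z} → row (-2,1) (-2,1) (-2,1) (-2,1) (-2,1) (-2,1) (4,5) (4,5) (-2,-3) (4,-4) (4,-4) (4,-4)
{Mid/L/w} → row (-2,1) (-2,1) (-2,1) (-2,1) (-2,1) (-2,1) (4,5) (4,5) (-3,-3) (-4,3) (4,-4) (4,-4)
{Mid/L/x} → row (-2,1) (-2,1) (-2,1) (-2,1) (-2,1) (-2,1) (4,5) (4,5) (2,2) (2,2) (4,-4) (4,-4)
{Mid/M/z} → row (-2,1) (-2,1) (-2,1) (-2,1) (-2,1) (-2,1) (1,0) (1,0) (-2,-3) (4,-4) (4,-4) (4,-4)
{Mid/M/w} → row (-2,1) (-2,1) (-2,1) (-2,1) (-2,1) (-2,1) (1,0) (1,0) (-3,-3) (-4,3) (4,-4) (4,-4)
{Mid/M/x} → row (-2,1) (-2,1) (-2,1) (-2,1) (-2,1) (-2,1) (1,0) (1,0) (2,2) (2,2) (4,-4) (4,-4)
That's 7 distinct rows out of 12 strategies.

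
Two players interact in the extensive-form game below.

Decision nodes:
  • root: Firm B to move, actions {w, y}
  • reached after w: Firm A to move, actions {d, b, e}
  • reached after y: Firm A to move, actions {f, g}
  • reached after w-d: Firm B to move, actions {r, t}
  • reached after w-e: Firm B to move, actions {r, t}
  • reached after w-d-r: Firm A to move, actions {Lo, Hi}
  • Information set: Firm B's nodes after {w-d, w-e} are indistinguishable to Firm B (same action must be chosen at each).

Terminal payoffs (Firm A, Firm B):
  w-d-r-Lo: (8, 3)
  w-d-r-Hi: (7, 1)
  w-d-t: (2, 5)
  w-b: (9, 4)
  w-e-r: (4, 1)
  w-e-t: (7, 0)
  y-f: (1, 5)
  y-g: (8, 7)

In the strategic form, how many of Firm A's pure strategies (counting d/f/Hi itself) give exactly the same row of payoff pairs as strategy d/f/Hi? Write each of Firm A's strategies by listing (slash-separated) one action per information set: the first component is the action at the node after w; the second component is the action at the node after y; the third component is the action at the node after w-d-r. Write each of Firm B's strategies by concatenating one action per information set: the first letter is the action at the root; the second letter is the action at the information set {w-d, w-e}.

Row for d/f/Hi (columns wr, wt, yr, yt): (7,1) (2,5) (1,5) (1,5).
Every one of Firm A's information sets is on the play path for some reply by Firm B when Firm A follows d/f/Hi.
Changing the action at any of them therefore changes at least one column, so only d/f/Hi itself gives this row.

1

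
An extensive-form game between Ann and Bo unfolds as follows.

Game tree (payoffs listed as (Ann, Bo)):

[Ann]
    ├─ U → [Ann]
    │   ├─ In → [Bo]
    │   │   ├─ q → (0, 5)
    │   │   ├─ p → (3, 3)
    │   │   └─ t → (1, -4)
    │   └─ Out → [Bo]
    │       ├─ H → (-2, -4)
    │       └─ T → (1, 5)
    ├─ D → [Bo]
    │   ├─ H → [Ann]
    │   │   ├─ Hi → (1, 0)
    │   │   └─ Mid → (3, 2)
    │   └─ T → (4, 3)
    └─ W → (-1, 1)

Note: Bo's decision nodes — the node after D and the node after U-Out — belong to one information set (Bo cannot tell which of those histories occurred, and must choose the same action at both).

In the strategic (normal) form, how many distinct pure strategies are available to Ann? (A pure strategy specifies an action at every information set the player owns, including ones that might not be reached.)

12

Ann owns the root with actions {U, D, W} — three choices.
Ann owns the node after U with actions {In, Out} — two choices.
Ann owns the node after D-H with actions {Hi, Mid} — two choices.
A pure strategy fixes one action at each information set independently, so the count is the product 3 × 2 × 2 = 12.
(For reference, Bo has 6 pure strategies, giving a 12×6 normal-form matrix.)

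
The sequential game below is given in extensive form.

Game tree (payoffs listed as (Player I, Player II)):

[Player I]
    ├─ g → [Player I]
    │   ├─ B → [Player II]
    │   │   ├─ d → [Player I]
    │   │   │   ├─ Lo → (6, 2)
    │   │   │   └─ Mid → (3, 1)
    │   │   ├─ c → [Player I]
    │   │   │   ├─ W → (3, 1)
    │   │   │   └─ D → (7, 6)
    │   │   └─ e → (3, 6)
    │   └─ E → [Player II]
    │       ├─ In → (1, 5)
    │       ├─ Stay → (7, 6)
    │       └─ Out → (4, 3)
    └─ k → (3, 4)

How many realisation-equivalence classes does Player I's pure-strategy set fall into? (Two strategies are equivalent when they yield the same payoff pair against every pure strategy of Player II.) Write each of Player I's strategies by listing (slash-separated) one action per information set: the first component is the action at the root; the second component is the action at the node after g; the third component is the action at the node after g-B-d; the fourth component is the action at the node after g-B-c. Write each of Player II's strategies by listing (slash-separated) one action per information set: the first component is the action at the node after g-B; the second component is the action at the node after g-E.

6

Player I has 16 pure strategies: g/B/Lo/W, g/B/Lo/D, g/B/Mid/W, g/B/Mid/D, g/E/Lo/W, g/E/Lo/D, g/E/Mid/W, g/E/Mid/D, k/B/Lo/W, k/B/Lo/D, k/B/Mid/W, k/B/Mid/D, k/E/Lo/W, k/E/Lo/D, k/E/Mid/W, k/E/Mid/D. Columns: d/In, d/Stay, d/Out, c/In, c/Stay, c/Out, e/In, e/Stay, e/Out.
{g/B/Lo/W} → row (6,2) (6,2) (6,2) (3,1) (3,1) (3,1) (3,6) (3,6) (3,6)
{g/B/Lo/D} → row (6,2) (6,2) (6,2) (7,6) (7,6) (7,6) (3,6) (3,6) (3,6)
{g/B/Mid/W} → row (3,1) (3,1) (3,1) (3,1) (3,1) (3,1) (3,6) (3,6) (3,6)
{g/B/Mid/D} → row (3,1) (3,1) (3,1) (7,6) (7,6) (7,6) (3,6) (3,6) (3,6)
{g/E/Lo/W, g/E/Lo/D, g/E/Mid/W, g/E/Mid/D} → row (1,5) (7,6) (4,3) (1,5) (7,6) (4,3) (1,5) (7,6) (4,3)
{k/B/Lo/W, k/B/Lo/D, k/B/Mid/W, k/B/Mid/D, k/E/Lo/W, k/E/Lo/D, k/E/Mid/W, k/E/Mid/D} → row (3,4) (3,4) (3,4) (3,4) (3,4) (3,4) (3,4) (3,4) (3,4)
That's 6 distinct rows out of 16 strategies.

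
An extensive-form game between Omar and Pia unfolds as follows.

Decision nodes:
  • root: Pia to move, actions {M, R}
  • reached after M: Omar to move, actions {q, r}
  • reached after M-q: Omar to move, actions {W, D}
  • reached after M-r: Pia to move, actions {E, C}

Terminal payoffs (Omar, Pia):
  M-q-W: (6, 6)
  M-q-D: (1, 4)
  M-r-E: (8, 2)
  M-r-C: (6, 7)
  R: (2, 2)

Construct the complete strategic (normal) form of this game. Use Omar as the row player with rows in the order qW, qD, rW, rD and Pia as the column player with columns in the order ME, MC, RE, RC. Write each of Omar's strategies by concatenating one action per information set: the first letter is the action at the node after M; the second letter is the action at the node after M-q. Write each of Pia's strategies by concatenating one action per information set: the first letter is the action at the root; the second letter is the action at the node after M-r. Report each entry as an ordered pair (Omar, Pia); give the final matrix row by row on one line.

qW: (6,6) (6,6) (2,2) (2,2) | qD: (1,4) (1,4) (2,2) (2,2) | rW: (8,2) (6,7) (2,2) (2,2) | rD: (8,2) (6,7) (2,2) (2,2)

           ME       MC       RE       RC
  qW    (6,6)    (6,6)    (2,2)    (2,2)
  qD    (1,4)    (1,4)    (2,2)    (2,2)
  rW    (8,2)    (6,7)    (2,2)    (2,2)
  rD    (8,2)    (6,7)    (2,2)    (2,2)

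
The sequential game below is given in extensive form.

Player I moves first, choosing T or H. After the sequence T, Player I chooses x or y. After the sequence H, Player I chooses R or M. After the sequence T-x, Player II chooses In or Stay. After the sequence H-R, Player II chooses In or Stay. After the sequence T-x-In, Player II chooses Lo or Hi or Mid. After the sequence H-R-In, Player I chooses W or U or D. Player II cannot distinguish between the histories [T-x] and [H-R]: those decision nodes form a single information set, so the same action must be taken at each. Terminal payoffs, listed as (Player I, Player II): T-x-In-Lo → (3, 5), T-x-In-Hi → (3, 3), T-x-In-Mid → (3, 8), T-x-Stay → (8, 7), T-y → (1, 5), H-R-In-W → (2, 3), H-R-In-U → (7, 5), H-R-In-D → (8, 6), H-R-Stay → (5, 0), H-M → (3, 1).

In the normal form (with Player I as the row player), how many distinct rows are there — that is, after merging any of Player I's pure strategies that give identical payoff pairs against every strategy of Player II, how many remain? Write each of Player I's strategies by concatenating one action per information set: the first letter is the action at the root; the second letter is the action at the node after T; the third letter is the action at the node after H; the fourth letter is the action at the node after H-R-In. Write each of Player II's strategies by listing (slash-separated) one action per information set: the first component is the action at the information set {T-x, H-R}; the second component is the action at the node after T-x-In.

Player I has 24 pure strategies: TxRW, TxRU, TxRD, TxMW, TxMU, TxMD, TyRW, TyRU, TyRD, TyMW, TyMU, TyMD, HxRW, HxRU, HxRD, HxMW, HxMU, HxMD, HyRW, HyRU, HyRD, HyMW, HyMU, HyMD. Columns: In/Lo, In/Hi, In/Mid, Stay/Lo, Stay/Hi, Stay/Mid.
{TxRW, TxRU, TxRD, TxMW, TxMU, TxMD} → row (3,5) (3,3) (3,8) (8,7) (8,7) (8,7)
{TyRW, TyRU, TyRD, TyMW, TyMU, TyMD} → row (1,5) (1,5) (1,5) (1,5) (1,5) (1,5)
{HxRW, HyRW} → row (2,3) (2,3) (2,3) (5,0) (5,0) (5,0)
{HxRU, HyRU} → row (7,5) (7,5) (7,5) (5,0) (5,0) (5,0)
{HxRD, HyRD} → row (8,6) (8,6) (8,6) (5,0) (5,0) (5,0)
{HxMW, HxMU, HxMD, HyMW, HyMU, HyMD} → row (3,1) (3,1) (3,1) (3,1) (3,1) (3,1)
That's 6 distinct rows out of 24 strategies.

6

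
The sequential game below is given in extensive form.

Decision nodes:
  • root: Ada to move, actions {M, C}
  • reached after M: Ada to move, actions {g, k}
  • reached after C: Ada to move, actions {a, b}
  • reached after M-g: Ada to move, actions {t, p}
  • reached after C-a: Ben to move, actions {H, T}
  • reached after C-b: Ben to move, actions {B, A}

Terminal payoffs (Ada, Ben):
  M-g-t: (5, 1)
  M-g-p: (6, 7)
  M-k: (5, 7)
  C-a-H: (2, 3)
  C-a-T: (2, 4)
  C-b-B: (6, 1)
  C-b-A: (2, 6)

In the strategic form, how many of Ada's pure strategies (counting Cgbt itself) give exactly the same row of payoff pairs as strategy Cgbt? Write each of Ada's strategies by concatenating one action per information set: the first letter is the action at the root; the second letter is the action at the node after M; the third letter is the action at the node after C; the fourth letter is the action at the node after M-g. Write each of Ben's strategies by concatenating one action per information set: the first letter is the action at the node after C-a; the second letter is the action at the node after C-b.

4

Row for Cgbt (columns HB, HA, TB, TA): (6,1) (2,6) (6,1) (2,6).
Under Cgbt, Ada's choice at the node after M and at the node after M-g can never be reached regardless of what Ben does, so varying those choices leaves every outcome unchanged.
Holding the reachable choices fixed and varying the unreachable ones freely already gives 2 × 2 = 4 equivalent strategies.
No other strategy reproduces this row, so those 4 are the full class: Cgbt, Cgbp, Ckbt, Ckbp.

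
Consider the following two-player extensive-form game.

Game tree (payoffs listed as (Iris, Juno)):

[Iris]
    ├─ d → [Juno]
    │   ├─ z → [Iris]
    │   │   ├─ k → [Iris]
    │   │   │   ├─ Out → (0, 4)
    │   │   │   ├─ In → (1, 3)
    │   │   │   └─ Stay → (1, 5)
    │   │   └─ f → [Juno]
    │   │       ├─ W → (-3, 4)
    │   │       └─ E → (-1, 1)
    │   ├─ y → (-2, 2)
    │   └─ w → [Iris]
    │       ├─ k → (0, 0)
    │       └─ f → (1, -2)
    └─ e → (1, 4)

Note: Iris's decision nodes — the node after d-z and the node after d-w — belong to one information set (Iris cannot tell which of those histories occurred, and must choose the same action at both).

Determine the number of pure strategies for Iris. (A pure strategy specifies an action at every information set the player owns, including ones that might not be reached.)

12

Iris owns the root with actions {d, e} — two choices.
Iris owns the information set {d-z, d-w} with actions {k, f} — two choices.
Iris owns the node after d-z-k with actions {Out, In, Stay} — three choices.
A pure strategy fixes one action at each information set independently, so the count is the product 2 × 2 × 3 = 12.
(For reference, Juno has 6 pure strategies, giving a 12×6 normal-form matrix.)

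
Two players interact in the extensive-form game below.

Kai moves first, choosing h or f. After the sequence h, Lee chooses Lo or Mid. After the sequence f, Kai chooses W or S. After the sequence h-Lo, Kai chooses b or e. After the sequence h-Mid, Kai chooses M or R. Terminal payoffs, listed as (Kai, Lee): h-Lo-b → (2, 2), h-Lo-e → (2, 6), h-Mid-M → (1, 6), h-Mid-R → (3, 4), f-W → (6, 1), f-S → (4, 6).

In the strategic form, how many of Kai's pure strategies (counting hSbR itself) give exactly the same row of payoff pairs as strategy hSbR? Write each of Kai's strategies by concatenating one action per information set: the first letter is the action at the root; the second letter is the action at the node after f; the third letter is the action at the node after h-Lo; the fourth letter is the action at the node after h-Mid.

2

Row for hSbR (columns Lo, Mid): (2,2) (3,4).
Under hSbR, Kai's choice at the node after f can never be reached regardless of what Lee does, so varying those choices leaves every outcome unchanged.
Holding the reachable choices fixed and varying the unreachable one freely already gives 2 equivalent strategies.
No other strategy reproduces this row, so those 2 are the full class: hWbR, hSbR.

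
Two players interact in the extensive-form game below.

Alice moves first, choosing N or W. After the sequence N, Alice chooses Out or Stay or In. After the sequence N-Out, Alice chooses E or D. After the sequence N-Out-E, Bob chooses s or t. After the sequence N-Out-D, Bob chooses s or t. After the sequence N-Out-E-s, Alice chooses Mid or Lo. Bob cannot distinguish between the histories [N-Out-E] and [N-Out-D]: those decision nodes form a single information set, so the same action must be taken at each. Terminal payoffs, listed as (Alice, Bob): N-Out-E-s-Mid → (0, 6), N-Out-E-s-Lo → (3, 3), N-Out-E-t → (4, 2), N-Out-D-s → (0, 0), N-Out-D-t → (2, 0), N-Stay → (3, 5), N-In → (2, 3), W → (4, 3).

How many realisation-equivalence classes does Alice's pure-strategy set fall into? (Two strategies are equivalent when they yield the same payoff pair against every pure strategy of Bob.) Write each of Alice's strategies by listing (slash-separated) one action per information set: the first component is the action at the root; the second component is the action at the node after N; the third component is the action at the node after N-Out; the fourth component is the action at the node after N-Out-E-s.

6

Alice has 24 pure strategies: N/Out/E/Mid, N/Out/E/Lo, N/Out/D/Mid, N/Out/D/Lo, N/Stay/E/Mid, N/Stay/E/Lo, N/Stay/D/Mid, N/Stay/D/Lo, N/In/E/Mid, N/In/E/Lo, N/In/D/Mid, N/In/D/Lo, W/Out/E/Mid, W/Out/E/Lo, W/Out/D/Mid, W/Out/D/Lo, W/Stay/E/Mid, W/Stay/E/Lo, W/Stay/D/Mid, W/Stay/D/Lo, W/In/E/Mid, W/In/E/Lo, W/In/D/Mid, W/In/D/Lo. Columns: s, t.
{N/Out/E/Mid} → row (0,6) (4,2)
{N/Out/E/Lo} → row (3,3) (4,2)
{N/Out/D/Mid, N/Out/D/Lo} → row (0,0) (2,0)
{N/Stay/E/Mid, N/Stay/E/Lo, N/Stay/D/Mid, N/Stay/D/Lo} → row (3,5) (3,5)
{N/In/E/Mid, N/In/E/Lo, N/In/D/Mid, N/In/D/Lo} → row (2,3) (2,3)
{W/Out/E/Mid, W/Out/E/Lo, W/Out/D/Mid, W/Out/D/Lo, W/Stay/E/Mid, W/Stay/E/Lo, W/Stay/D/Mid, W/Stay/D/Lo, W/In/E/Mid, W/In/E/Lo, W/In/D/Mid, W/In/D/Lo} → row (4,3) (4,3)
That's 6 distinct rows out of 24 strategies.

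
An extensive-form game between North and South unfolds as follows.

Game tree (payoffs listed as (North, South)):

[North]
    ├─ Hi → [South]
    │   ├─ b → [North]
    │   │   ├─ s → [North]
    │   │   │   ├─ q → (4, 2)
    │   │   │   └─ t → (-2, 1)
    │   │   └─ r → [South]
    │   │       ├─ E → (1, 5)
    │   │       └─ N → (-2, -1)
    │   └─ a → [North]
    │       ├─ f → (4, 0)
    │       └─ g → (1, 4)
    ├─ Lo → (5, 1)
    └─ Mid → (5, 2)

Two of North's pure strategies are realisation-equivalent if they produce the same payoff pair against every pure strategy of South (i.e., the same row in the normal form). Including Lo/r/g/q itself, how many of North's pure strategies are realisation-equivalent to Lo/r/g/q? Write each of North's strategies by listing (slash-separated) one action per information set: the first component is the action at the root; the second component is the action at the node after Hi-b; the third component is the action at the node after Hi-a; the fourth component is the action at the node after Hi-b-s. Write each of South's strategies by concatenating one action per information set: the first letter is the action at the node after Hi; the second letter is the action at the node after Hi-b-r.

Row for Lo/r/g/q (columns bE, bN, aE, aN): (5,1) (5,1) (5,1) (5,1).
Under Lo/r/g/q, North's choice at the node after Hi-b and at the node after Hi-a and at the node after Hi-b-s can never be reached regardless of what South does, so varying those choices leaves every outcome unchanged.
Holding the reachable choices fixed and varying the unreachable ones freely already gives 2 × 2 × 2 = 8 equivalent strategies.
No other strategy reproduces this row, so those 8 are the full class: Lo/s/f/q, Lo/s/f/t, Lo/s/g/q, Lo/s/g/t, Lo/r/f/q, Lo/r/f/t, Lo/r/g/q, Lo/r/g/t.

8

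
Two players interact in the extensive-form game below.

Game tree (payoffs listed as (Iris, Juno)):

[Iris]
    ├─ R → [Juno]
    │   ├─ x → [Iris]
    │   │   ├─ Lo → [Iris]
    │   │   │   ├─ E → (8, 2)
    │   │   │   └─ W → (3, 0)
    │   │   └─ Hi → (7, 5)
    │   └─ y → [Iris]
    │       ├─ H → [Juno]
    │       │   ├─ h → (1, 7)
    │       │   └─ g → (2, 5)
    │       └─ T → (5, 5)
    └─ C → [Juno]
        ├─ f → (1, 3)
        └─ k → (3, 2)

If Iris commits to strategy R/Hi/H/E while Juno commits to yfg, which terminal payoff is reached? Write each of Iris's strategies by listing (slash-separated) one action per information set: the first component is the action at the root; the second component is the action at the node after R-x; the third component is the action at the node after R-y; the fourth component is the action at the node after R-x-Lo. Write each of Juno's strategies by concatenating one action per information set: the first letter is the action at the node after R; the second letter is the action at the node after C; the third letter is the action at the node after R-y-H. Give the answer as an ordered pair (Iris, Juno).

Trace the play path from the root:
  Iris plays R
  Juno plays y at [R]
  Iris plays H at [R-y]
  Juno plays g at [R-y-H]
→ terminal payoff (2, 5).
(Iris's choice at the node after R-x is never reached on this path, so it doesn't affect the outcome.)

(2, 5)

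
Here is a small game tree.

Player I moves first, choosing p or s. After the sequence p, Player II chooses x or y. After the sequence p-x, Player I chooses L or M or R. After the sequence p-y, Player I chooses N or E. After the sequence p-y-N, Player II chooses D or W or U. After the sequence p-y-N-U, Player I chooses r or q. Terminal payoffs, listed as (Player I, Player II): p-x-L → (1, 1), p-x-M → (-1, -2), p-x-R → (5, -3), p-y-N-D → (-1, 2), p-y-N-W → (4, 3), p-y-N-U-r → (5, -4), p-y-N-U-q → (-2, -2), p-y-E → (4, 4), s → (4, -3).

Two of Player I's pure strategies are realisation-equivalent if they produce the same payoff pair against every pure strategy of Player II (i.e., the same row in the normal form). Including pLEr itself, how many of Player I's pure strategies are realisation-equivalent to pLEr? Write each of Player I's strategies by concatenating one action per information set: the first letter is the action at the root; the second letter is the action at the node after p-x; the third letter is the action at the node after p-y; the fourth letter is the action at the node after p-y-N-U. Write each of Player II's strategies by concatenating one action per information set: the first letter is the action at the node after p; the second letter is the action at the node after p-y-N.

Row for pLEr (columns xD, xW, xU, yD, yW, yU): (1,1) (1,1) (1,1) (4,4) (4,4) (4,4).
Under pLEr, Player I's choice at the node after p-y-N-U can never be reached regardless of what Player II does, so varying those choices leaves every outcome unchanged.
Holding the reachable choices fixed and varying the unreachable one freely already gives 2 equivalent strategies.
No other strategy reproduces this row, so those 2 are the full class: pLEr, pLEq.

2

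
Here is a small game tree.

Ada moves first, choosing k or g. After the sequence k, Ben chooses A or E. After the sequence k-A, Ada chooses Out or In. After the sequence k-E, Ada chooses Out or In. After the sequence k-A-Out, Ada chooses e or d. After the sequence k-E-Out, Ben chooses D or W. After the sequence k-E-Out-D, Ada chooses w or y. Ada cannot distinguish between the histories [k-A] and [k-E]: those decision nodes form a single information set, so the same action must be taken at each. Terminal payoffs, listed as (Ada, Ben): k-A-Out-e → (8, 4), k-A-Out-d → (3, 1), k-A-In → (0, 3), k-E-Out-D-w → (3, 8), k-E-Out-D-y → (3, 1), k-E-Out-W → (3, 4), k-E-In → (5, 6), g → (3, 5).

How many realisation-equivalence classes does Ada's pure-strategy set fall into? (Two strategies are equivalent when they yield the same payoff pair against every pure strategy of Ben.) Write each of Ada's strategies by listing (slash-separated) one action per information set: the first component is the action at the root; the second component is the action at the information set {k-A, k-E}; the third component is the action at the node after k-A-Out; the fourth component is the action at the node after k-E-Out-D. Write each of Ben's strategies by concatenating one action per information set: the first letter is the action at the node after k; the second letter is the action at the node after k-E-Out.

Ada has 16 pure strategies: k/Out/e/w, k/Out/e/y, k/Out/d/w, k/Out/d/y, k/In/e/w, k/In/e/y, k/In/d/w, k/In/d/y, g/Out/e/w, g/Out/e/y, g/Out/d/w, g/Out/d/y, g/In/e/w, g/In/e/y, g/In/d/w, g/In/d/y. Columns: AD, AW, ED, EW.
{k/Out/e/w} → row (8,4) (8,4) (3,8) (3,4)
{k/Out/e/y} → row (8,4) (8,4) (3,1) (3,4)
{k/Out/d/w} → row (3,1) (3,1) (3,8) (3,4)
{k/Out/d/y} → row (3,1) (3,1) (3,1) (3,4)
{k/In/e/w, k/In/e/y, k/In/d/w, k/In/d/y} → row (0,3) (0,3) (5,6) (5,6)
{g/Out/e/w, g/Out/e/y, g/Out/d/w, g/Out/d/y, g/In/e/w, g/In/e/y, g/In/d/w, g/In/d/y} → row (3,5) (3,5) (3,5) (3,5)
That's 6 distinct rows out of 16 strategies.

6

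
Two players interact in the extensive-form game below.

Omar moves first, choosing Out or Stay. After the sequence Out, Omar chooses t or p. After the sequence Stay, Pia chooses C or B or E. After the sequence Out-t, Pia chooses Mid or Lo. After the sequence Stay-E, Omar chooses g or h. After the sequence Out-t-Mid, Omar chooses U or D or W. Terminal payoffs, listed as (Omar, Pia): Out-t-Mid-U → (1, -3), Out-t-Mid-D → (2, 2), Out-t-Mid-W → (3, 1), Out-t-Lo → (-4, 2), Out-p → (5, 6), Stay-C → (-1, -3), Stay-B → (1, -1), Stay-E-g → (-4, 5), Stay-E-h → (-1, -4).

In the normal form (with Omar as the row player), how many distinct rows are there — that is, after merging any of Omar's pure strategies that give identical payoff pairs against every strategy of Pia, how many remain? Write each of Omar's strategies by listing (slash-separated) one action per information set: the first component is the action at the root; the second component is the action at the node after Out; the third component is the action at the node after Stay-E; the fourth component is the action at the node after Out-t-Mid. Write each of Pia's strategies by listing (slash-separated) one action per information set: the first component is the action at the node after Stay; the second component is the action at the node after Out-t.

Omar has 24 pure strategies: Out/t/g/U, Out/t/g/D, Out/t/g/W, Out/t/h/U, Out/t/h/D, Out/t/h/W, Out/p/g/U, Out/p/g/D, Out/p/g/W, Out/p/h/U, Out/p/h/D, Out/p/h/W, Stay/t/g/U, Stay/t/g/D, Stay/t/g/W, Stay/t/h/U, Stay/t/h/D, Stay/t/h/W, Stay/p/g/U, Stay/p/g/D, Stay/p/g/W, Stay/p/h/U, Stay/p/h/D, Stay/p/h/W. Columns: C/Mid, C/Lo, B/Mid, B/Lo, E/Mid, E/Lo.
{Out/t/g/U, Out/t/h/U} → row (1,-3) (-4,2) (1,-3) (-4,2) (1,-3) (-4,2)
{Out/t/g/D, Out/t/h/D} → row (2,2) (-4,2) (2,2) (-4,2) (2,2) (-4,2)
{Out/t/g/W, Out/t/h/W} → row (3,1) (-4,2) (3,1) (-4,2) (3,1) (-4,2)
{Out/p/g/U, Out/p/g/D, Out/p/g/W, Out/p/h/U, Out/p/h/D, Out/p/h/W} → row (5,6) (5,6) (5,6) (5,6) (5,6) (5,6)
{Stay/t/g/U, Stay/t/g/D, Stay/t/g/W, Stay/p/g/U, Stay/p/g/D, Stay/p/g/W} → row (-1,-3) (-1,-3) (1,-1) (1,-1) (-4,5) (-4,5)
{Stay/t/h/U, Stay/t/h/D, Stay/t/h/W, Stay/p/h/U, Stay/p/h/D, Stay/p/h/W} → row (-1,-3) (-1,-3) (1,-1) (1,-1) (-1,-4) (-1,-4)
That's 6 distinct rows out of 24 strategies.

6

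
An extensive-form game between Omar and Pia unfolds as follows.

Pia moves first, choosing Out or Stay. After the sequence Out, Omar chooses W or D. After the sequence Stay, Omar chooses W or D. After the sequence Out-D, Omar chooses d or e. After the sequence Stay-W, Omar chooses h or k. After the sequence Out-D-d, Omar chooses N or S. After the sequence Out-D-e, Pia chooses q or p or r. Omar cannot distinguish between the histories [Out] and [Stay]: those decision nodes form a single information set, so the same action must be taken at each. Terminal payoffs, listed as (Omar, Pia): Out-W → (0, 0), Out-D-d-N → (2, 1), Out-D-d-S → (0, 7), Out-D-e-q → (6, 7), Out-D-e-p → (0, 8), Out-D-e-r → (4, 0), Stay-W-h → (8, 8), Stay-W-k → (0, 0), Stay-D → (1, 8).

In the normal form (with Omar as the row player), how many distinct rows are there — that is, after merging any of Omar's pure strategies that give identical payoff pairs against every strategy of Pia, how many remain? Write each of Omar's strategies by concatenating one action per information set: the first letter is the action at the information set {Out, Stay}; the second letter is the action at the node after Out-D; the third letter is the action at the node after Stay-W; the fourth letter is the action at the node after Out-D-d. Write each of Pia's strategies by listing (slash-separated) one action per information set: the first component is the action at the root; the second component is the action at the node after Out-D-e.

5

Omar has 16 pure strategies: WdhN, WdhS, WdkN, WdkS, WehN, WehS, WekN, WekS, DdhN, DdhS, DdkN, DdkS, DehN, DehS, DekN, DekS. Columns: Out/q, Out/p, Out/r, Stay/q, Stay/p, Stay/r.
{WdhN, WdhS, WehN, WehS} → row (0,0) (0,0) (0,0) (8,8) (8,8) (8,8)
{WdkN, WdkS, WekN, WekS} → row (0,0) (0,0) (0,0) (0,0) (0,0) (0,0)
{DdhN, DdkN} → row (2,1) (2,1) (2,1) (1,8) (1,8) (1,8)
{DdhS, DdkS} → row (0,7) (0,7) (0,7) (1,8) (1,8) (1,8)
{DehN, DehS, DekN, DekS} → row (6,7) (0,8) (4,0) (1,8) (1,8) (1,8)
That's 5 distinct rows out of 16 strategies.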